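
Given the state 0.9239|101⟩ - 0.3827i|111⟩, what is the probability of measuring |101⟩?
0.8536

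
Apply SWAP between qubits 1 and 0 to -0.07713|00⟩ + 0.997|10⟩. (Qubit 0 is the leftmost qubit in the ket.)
-0.07713|00⟩ + 0.997|01⟩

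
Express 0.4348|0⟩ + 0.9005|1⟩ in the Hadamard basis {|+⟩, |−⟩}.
0.9442|+⟩ - 0.3293|−⟩

With |ψ⟩ = α|0⟩ + β|1⟩, the Hadamard-basis coefficients are ⟨+|ψ⟩ = (α + β)/√2 and ⟨−|ψ⟩ = (α − β)/√2.
Here α = 0.4348, β = 0.9005: (α + β)/√2 = 0.9442, (α − β)/√2 = -0.3293.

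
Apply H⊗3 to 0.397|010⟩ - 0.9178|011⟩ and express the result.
-0.1841|000⟩ + 0.4649|001⟩ + 0.1841|010⟩ - 0.4649|011⟩ - 0.1841|100⟩ + 0.4649|101⟩ + 0.1841|110⟩ - 0.4649|111⟩

H⊗3 gives amp(|y⟩) = (1/2√2) Σ_x (−1)^(x·y) amp(|x⟩), where x·y is the number of positions in which both x and y have a 1.
|000⟩: (0.397 - 0.9178)/(2√2) = -0.1841
|001⟩: (0.397 + 0.9178)/(2√2) = 0.4649
|010⟩: (-0.397 + 0.9178)/(2√2) = 0.1841
|011⟩: (-0.397 - 0.9178)/(2√2) = -0.4649
|100⟩: (0.397 - 0.9178)/(2√2) = -0.1841
|101⟩: (0.397 + 0.9178)/(2√2) = 0.4649
|110⟩: (-0.397 + 0.9178)/(2√2) = 0.1841
|111⟩: (-0.397 - 0.9178)/(2√2) = -0.4649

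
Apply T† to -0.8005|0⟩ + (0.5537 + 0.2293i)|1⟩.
-0.8005|0⟩ + (0.5537 - 0.2294i)|1⟩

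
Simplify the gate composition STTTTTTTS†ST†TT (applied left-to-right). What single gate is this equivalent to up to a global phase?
S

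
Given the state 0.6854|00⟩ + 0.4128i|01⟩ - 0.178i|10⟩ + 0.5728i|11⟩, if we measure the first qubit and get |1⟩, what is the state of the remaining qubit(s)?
-0.2968i|0⟩ + 0.955i|1⟩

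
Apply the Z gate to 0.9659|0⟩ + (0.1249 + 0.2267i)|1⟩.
0.9659|0⟩ + (-0.1249 - 0.2267i)|1⟩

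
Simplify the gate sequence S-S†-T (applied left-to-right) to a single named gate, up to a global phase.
T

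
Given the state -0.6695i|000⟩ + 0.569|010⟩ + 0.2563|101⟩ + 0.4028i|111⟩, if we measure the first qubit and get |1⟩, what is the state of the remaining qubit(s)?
0.5368|01⟩ + 0.8437i|11⟩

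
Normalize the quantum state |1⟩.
|1⟩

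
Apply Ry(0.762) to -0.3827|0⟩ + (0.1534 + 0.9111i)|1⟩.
(-0.4123 - 0.3388i)|0⟩ + (0.00009359 + 0.8458i)|1⟩

Ry(0.762) = [[cos(θ/2), −sin(θ/2)], [sin(θ/2), cos(θ/2)]]; θ = 0.762, cos(θ/2) ≈ 0.928293, sin(θ/2) ≈ 0.371849.
With a = amp(|0⟩) = -0.3827 and b = amp(|1⟩) = (0.1534 + 0.9111i):
new amp(|0⟩) = (0.928293)·a + (-0.371849)·b = (-0.4123 - 0.3388i)
new amp(|1⟩) = (0.371849)·a + (0.928293)·b = (0.00009359 + 0.8458i)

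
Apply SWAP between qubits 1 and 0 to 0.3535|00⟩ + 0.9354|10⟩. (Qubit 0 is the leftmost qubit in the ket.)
0.3535|00⟩ + 0.9354|01⟩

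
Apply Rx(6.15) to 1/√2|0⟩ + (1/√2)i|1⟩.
-0.6585|0⟩ - 0.7526i|1⟩

Rx(6.15) = [[cos(θ/2), −i·sin(θ/2)], [−i·sin(θ/2), cos(θ/2)]]; θ = 6.15, cos(θ/2) ≈ -0.997784, sin(θ/2) ≈ 0.0665434.
With a = amp(|0⟩) = 1/√2 and b = amp(|1⟩) = (1/√2)i:
new amp(|0⟩) = (-0.997784)·a + (-0.0665434i)·b = -0.6585
new amp(|1⟩) = (-0.0665434i)·a + (-0.997784)·b = -0.7526i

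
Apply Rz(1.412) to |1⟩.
(0.761 + 0.6488i)|1⟩

Rz(1.412) = [[e^(−iθ/2), 0], [0, e^(iθ/2)]] with e^(±iθ/2) = cos(θ/2) ± i·sin(θ/2); θ = 1.412, cos(θ/2) ≈ 0.760963, sin(θ/2) ≈ 0.648795.
With a = amp(|0⟩) = 0 and b = amp(|1⟩) = 1:
new amp(|0⟩) = (0.760963 - 0.648795i)·a = 0
new amp(|1⟩) = (0.760963 + 0.648795i)·b = (0.761 + 0.6488i)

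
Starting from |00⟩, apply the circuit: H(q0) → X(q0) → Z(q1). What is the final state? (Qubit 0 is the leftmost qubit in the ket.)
1/√2|00⟩ + 1/√2|10⟩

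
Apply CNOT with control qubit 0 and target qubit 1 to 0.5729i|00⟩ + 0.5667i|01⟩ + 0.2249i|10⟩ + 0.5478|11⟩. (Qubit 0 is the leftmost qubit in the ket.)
0.5729i|00⟩ + 0.5667i|01⟩ + 0.5478|10⟩ + 0.2249i|11⟩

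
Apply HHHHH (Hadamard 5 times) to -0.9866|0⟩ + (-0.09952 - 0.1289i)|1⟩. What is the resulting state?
(-0.768 - 0.09115i)|0⟩ + (-0.6273 + 0.09115i)|1⟩

H² = I, so H^5 = H: a single Hadamard. With (a, b) = (-0.9866, (-0.09952 - 0.1289i)), H gives ((a + b)/√2, (a − b)/√2) = ((-0.768 - 0.09115i), (-0.6273 + 0.09115i)).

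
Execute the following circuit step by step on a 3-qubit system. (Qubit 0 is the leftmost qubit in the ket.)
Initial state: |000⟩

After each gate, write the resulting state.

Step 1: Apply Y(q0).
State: i|100⟩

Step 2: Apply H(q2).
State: (1/√2)i|100⟩ + (1/√2)i|101⟩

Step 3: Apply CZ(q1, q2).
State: (1/√2)i|100⟩ + (1/√2)i|101⟩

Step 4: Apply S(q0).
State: -1/√2|100⟩ - 1/√2|101⟩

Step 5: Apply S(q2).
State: -1/√2|100⟩ - (1/√2)i|101⟩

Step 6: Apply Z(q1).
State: -1/√2|100⟩ - (1/√2)i|101⟩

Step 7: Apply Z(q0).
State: 1/√2|100⟩ + (1/√2)i|101⟩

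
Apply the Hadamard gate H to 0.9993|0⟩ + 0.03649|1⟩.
0.7324|0⟩ + 0.6808|1⟩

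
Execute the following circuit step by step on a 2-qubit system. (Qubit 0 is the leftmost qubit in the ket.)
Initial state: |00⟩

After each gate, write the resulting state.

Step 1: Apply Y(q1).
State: i|01⟩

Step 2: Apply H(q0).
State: (1/√2)i|01⟩ + (1/√2)i|11⟩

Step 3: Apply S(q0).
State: (1/√2)i|01⟩ - 1/√2|11⟩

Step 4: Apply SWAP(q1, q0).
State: (1/√2)i|10⟩ - 1/√2|11⟩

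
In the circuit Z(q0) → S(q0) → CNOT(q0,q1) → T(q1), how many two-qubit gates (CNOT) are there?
1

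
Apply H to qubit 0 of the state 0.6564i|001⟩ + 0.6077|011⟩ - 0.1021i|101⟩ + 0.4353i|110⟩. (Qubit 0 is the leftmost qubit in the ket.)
0.3919i|001⟩ + 0.3078i|010⟩ + 0.4297|011⟩ + 0.5363i|101⟩ - 0.3078i|110⟩ + 0.4297|111⟩

H on qubit 0 mixes each pair of kets that differ only in qubit 0: amplitudes (a, b) of (|…0…⟩, |…1…⟩) become ((a + b)/√2, (a − b)/√2). Kets absent from the input have amplitude 0.
(|001⟩, |101⟩): (a, b) = (0.6564i, -0.1021i) → (0.3919i, 0.5363i)
(|010⟩, |110⟩): (a, b) = (0, 0.4353i) → (0.3078i, -0.3078i)
(|011⟩, |111⟩): (a, b) = (0.6077, 0) → (0.4297, 0.4297)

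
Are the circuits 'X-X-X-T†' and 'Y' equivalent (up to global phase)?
No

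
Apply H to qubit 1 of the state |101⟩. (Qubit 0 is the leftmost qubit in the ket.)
1/√2|101⟩ + 1/√2|111⟩

H on qubit 1 mixes each pair of kets that differ only in qubit 1: amplitudes (a, b) of (|…0…⟩, |…1…⟩) become ((a + b)/√2, (a − b)/√2). Kets absent from the input have amplitude 0.
(|101⟩, |111⟩): (a, b) = (1, 0) → (1/√2, 1/√2)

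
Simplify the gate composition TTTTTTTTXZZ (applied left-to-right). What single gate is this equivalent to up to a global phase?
X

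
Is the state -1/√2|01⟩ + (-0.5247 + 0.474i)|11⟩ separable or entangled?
Separable

Writing the state as a|00⟩ + b|01⟩ + c|10⟩ + d|11⟩, it is a product state iff ad − bc = 0.
Here (a, b, c, d) = (0, -1/√2, 0, (-0.5247 + 0.474i)): ad − bc = (0)(-0.5247 + 0.474i) − (-1/√2)(0) = 0, so the state is separable.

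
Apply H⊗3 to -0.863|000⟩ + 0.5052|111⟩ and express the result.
-0.1265|000⟩ - 0.4837|001⟩ - 0.4837|010⟩ - 0.1265|011⟩ - 0.4837|100⟩ - 0.1265|101⟩ - 0.1265|110⟩ - 0.4837|111⟩

H⊗3 gives amp(|y⟩) = (1/2√2) Σ_x (−1)^(x·y) amp(|x⟩), where x·y is the number of positions in which both x and y have a 1.
|000⟩: (-0.863 + 0.5052)/(2√2) = -0.1265
|001⟩: (-0.863 - 0.5052)/(2√2) = -0.4837
|010⟩: (-0.863 - 0.5052)/(2√2) = -0.4837
|011⟩: (-0.863 + 0.5052)/(2√2) = -0.1265
|100⟩: (-0.863 - 0.5052)/(2√2) = -0.4837
|101⟩: (-0.863 + 0.5052)/(2√2) = -0.1265
|110⟩: (-0.863 + 0.5052)/(2√2) = -0.1265
|111⟩: (-0.863 - 0.5052)/(2√2) = -0.4837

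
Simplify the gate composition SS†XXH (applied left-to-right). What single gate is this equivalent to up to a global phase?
H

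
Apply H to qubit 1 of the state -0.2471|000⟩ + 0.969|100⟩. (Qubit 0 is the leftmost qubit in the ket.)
-0.1747|000⟩ - 0.1747|010⟩ + 0.6852|100⟩ + 0.6852|110⟩

H on qubit 1 mixes each pair of kets that differ only in qubit 1: amplitudes (a, b) of (|…0…⟩, |…1…⟩) become ((a + b)/√2, (a − b)/√2). Kets absent from the input have amplitude 0.
(|000⟩, |010⟩): (a, b) = (-0.2471, 0) → (-0.1747, -0.1747)
(|100⟩, |110⟩): (a, b) = (0.969, 0) → (0.6852, 0.6852)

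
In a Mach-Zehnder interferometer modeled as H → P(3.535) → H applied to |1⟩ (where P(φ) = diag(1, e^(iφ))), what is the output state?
(0.9618 + 0.1917i)|0⟩ + (0.0382 - 0.1917i)|1⟩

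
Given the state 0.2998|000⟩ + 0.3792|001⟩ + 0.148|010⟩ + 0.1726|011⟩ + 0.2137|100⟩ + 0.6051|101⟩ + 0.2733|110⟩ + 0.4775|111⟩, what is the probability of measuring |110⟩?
0.07469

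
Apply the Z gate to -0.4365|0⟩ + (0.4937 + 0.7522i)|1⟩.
-0.4365|0⟩ + (-0.4937 - 0.7522i)|1⟩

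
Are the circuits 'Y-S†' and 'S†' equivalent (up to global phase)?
No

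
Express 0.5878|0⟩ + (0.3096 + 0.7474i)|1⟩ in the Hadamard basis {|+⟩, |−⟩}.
(0.6346 + 0.5285i)|+⟩ + (0.1967 - 0.5285i)|−⟩

With |ψ⟩ = α|0⟩ + β|1⟩, the Hadamard-basis coefficients are ⟨+|ψ⟩ = (α + β)/√2 and ⟨−|ψ⟩ = (α − β)/√2.
Here α = 0.5878, β = (0.3096 + 0.7474i): (α + β)/√2 = (0.6346 + 0.5285i), (α − β)/√2 = (0.1967 - 0.5285i).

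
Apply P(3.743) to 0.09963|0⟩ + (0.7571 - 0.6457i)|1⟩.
0.09963|0⟩ + (-0.9896 + 0.104i)|1⟩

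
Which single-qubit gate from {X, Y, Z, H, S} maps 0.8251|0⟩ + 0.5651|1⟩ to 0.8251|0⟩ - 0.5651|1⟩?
Z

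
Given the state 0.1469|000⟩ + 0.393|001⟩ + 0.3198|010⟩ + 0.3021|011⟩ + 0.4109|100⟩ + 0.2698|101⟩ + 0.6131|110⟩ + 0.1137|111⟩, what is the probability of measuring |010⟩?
0.1023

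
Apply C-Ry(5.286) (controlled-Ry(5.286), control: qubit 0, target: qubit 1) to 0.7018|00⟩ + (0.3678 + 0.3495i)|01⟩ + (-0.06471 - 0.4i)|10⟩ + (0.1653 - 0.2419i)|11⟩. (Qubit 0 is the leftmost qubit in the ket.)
0.7018|00⟩ + (0.3678 + 0.3495i)|01⟩ + (-0.02221 + 0.467i)|10⟩ + (-0.1761 + 0.02117i)|11⟩

C-Ry(5.286) leaves the control-|0⟩ kets |00⟩, |01⟩ unchanged and applies Ry(5.286) to qubit 1 on the control-|1⟩ pair (|10⟩, |11⟩).
Ry(5.286) = [[cos(θ/2), −sin(θ/2)], [sin(θ/2), cos(θ/2)]]; θ = 5.286, cos(θ/2) ≈ -0.878256, sin(θ/2) ≈ 0.47819.
With a = amp(|10⟩) = (-0.06471 - 0.4i) and b = amp(|11⟩) = (0.1653 - 0.2419i):
new amp(|10⟩) = (-0.878256)·a + (-0.47819)·b = (-0.02221 + 0.467i)
new amp(|11⟩) = (0.47819)·a + (-0.878256)·b = (-0.1761 + 0.02117i)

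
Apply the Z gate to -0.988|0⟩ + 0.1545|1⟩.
-0.988|0⟩ - 0.1545|1⟩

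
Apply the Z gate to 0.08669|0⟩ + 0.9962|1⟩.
0.08669|0⟩ - 0.9962|1⟩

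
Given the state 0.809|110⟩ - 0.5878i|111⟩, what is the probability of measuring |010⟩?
0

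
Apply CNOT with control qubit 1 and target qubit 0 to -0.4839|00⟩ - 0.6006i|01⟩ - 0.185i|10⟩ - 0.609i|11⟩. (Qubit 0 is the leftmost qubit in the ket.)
-0.4839|00⟩ - 0.609i|01⟩ - 0.185i|10⟩ - 0.6006i|11⟩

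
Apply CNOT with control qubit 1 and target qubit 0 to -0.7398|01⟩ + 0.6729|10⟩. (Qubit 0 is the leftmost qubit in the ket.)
0.6729|10⟩ - 0.7398|11⟩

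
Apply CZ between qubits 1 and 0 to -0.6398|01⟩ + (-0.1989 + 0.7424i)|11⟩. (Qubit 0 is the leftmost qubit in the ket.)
-0.6398|01⟩ + (0.1989 - 0.7424i)|11⟩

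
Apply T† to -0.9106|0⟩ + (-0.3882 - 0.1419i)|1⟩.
-0.9106|0⟩ + (-0.3748 + 0.1742i)|1⟩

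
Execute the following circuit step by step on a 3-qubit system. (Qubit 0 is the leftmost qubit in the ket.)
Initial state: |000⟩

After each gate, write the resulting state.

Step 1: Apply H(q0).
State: 1/√2|000⟩ + 1/√2|100⟩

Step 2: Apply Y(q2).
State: (1/√2)i|001⟩ + (1/√2)i|101⟩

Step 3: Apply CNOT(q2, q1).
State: (1/√2)i|011⟩ + (1/√2)i|111⟩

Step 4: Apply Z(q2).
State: -(1/√2)i|011⟩ - (1/√2)i|111⟩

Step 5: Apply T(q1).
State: (1/2 - (1/2)i)|011⟩ + (1/2 - (1/2)i)|111⟩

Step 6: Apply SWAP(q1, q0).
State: (1/2 - (1/2)i)|101⟩ + (1/2 - (1/2)i)|111⟩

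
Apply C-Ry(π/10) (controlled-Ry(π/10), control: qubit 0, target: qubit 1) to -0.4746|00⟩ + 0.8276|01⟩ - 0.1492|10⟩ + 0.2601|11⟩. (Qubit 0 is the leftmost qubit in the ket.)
-0.4746|00⟩ + 0.8276|01⟩ - 0.1881|10⟩ + 0.2336|11⟩

C-Ry(π/10) leaves the control-|0⟩ kets |00⟩, |01⟩ unchanged and applies Ry(π/10) to qubit 1 on the control-|1⟩ pair (|10⟩, |11⟩).
Ry(π/10) = [[cos(θ/2), −sin(θ/2)], [sin(θ/2), cos(θ/2)]]; θ = π/10, cos(θ/2) ≈ 0.987688, sin(θ/2) ≈ 0.156434.
With a = amp(|10⟩) = -0.1492 and b = amp(|11⟩) = 0.2601:
new amp(|10⟩) = (0.987688)·a + (-0.156434)·b = -0.1881
new amp(|11⟩) = (0.156434)·a + (0.987688)·b = 0.2336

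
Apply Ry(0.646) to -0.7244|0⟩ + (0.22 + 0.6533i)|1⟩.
(-0.7568 - 0.2074i)|0⟩ + (-0.02131 + 0.6195i)|1⟩

Ry(0.646) = [[cos(θ/2), −sin(θ/2)], [sin(θ/2), cos(θ/2)]]; θ = 0.646, cos(θ/2) ≈ 0.948287, sin(θ/2) ≈ 0.317413.
With a = amp(|0⟩) = -0.7244 and b = amp(|1⟩) = (0.22 + 0.6533i):
new amp(|0⟩) = (0.948287)·a + (-0.317413)·b = (-0.7568 - 0.2074i)
new amp(|1⟩) = (0.317413)·a + (0.948287)·b = (-0.02131 + 0.6195i)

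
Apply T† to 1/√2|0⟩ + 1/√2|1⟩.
1/√2|0⟩ + (1/2 - (1/2)i)|1⟩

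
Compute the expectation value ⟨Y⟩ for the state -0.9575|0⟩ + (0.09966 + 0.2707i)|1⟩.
-0.5184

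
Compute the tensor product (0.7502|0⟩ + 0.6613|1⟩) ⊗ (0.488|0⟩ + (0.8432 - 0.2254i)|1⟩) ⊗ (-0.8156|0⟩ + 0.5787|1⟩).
-0.2986|000⟩ + 0.2119|001⟩ + (-0.5159 + 0.1379i)|010⟩ + (0.3661 - 0.09786i)|011⟩ - 0.2632|100⟩ + 0.1868|101⟩ + (-0.4548 + 0.1216i)|110⟩ + (0.3227 - 0.08626i)|111⟩

amp(|b₁b₂…⟩) = product of the factor amplitudes for bits b₁, b₂, …; only kets whose every factor amplitude is nonzero survive.
|000⟩: (0.7502)(0.488)(-0.8156) = -0.2986
|001⟩: (0.7502)(0.488)(0.5787) = 0.2119
|010⟩: (0.7502)(0.8432 - 0.2254i)(-0.8156) = (-0.5159 + 0.1379i)
|011⟩: (0.7502)(0.8432 - 0.2254i)(0.5787) = (0.3661 - 0.09786i)
|100⟩: (0.6613)(0.488)(-0.8156) = -0.2632
|101⟩: (0.6613)(0.488)(0.5787) = 0.1868
|110⟩: (0.6613)(0.8432 - 0.2254i)(-0.8156) = (-0.4548 + 0.1216i)
|111⟩: (0.6613)(0.8432 - 0.2254i)(0.5787) = (0.3227 - 0.08626i)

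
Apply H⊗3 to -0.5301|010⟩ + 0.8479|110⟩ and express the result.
0.1124|000⟩ + 0.1124|001⟩ - 0.1124|010⟩ - 0.1124|011⟩ - 0.4872|100⟩ - 0.4872|101⟩ + 0.4872|110⟩ + 0.4872|111⟩

H⊗3 gives amp(|y⟩) = (1/2√2) Σ_x (−1)^(x·y) amp(|x⟩), where x·y is the number of positions in which both x and y have a 1.
|000⟩: (-0.5301 + 0.8479)/(2√2) = 0.1124
|001⟩: (-0.5301 + 0.8479)/(2√2) = 0.1124
|010⟩: (0.5301 - 0.8479)/(2√2) = -0.1124
|011⟩: (0.5301 - 0.8479)/(2√2) = -0.1124
|100⟩: (-0.5301 - 0.8479)/(2√2) = -0.4872
|101⟩: (-0.5301 - 0.8479)/(2√2) = -0.4872
|110⟩: (0.5301 + 0.8479)/(2√2) = 0.4872
|111⟩: (0.5301 + 0.8479)/(2√2) = 0.4872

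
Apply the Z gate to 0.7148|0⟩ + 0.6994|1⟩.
0.7148|0⟩ - 0.6994|1⟩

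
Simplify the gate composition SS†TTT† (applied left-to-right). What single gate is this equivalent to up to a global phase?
T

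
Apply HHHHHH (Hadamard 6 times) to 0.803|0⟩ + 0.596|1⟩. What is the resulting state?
0.803|0⟩ + 0.596|1⟩

H² = I, so an even number of Hadamards cancels: H^6 = I and the state is unchanged.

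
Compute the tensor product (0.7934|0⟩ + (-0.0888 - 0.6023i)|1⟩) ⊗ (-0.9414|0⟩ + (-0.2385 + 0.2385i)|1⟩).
-0.7469|00⟩ + (-0.1892 + 0.1892i)|01⟩ + (0.0836 + 0.567i)|10⟩ + (0.1648 + 0.1225i)|11⟩

amp(|b₁b₂…⟩) = product of the factor amplitudes for bits b₁, b₂, …; only kets whose every factor amplitude is nonzero survive.
|00⟩: (0.7934)(-0.9414) = -0.7469
|01⟩: (0.7934)(-0.2385 + 0.2385i) = (-0.1892 + 0.1892i)
|10⟩: (-0.0888 - 0.6023i)(-0.9414) = (0.0836 + 0.567i)
|11⟩: (-0.0888 - 0.6023i)(-0.2385 + 0.2385i) = (0.1648 + 0.1225i)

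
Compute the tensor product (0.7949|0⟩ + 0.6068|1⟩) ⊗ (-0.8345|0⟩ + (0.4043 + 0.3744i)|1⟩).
-0.6633|00⟩ + (0.3214 + 0.2976i)|01⟩ - 0.5064|10⟩ + (0.2453 + 0.2272i)|11⟩

amp(|b₁b₂…⟩) = product of the factor amplitudes for bits b₁, b₂, …; only kets whose every factor amplitude is nonzero survive.
|00⟩: (0.7949)(-0.8345) = -0.6633
|01⟩: (0.7949)(0.4043 + 0.3744i) = (0.3214 + 0.2976i)
|10⟩: (0.6068)(-0.8345) = -0.5064
|11⟩: (0.6068)(0.4043 + 0.3744i) = (0.2453 + 0.2272i)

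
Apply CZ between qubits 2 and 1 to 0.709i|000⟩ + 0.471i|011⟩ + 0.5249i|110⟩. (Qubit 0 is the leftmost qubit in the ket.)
0.709i|000⟩ - 0.471i|011⟩ + 0.5249i|110⟩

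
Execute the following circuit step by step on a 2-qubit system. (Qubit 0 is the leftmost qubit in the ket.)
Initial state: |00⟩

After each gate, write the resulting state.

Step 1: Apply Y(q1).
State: i|01⟩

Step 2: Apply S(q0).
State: i|01⟩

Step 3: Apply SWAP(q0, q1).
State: i|10⟩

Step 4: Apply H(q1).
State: (1/√2)i|10⟩ + (1/√2)i|11⟩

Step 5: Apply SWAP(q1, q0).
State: (1/√2)i|01⟩ + (1/√2)i|11⟩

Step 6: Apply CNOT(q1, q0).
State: (1/√2)i|01⟩ + (1/√2)i|11⟩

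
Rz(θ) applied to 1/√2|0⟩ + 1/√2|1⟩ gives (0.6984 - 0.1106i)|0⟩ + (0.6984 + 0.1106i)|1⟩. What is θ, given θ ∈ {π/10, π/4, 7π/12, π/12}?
π/10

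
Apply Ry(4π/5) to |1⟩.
-0.9511|0⟩ + 0.309|1⟩

Ry(4π/5) = [[cos(θ/2), −sin(θ/2)], [sin(θ/2), cos(θ/2)]]; θ = 4π/5, cos(θ/2) ≈ 0.309017, sin(θ/2) ≈ 0.951057.
With a = amp(|0⟩) = 0 and b = amp(|1⟩) = 1:
new amp(|0⟩) = (0.309017)·a + (-0.951057)·b = -0.9511
new amp(|1⟩) = (0.951057)·a + (0.309017)·b = 0.309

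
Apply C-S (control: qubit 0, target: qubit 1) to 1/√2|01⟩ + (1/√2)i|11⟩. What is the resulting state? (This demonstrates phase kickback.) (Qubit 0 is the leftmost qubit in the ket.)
1/√2|01⟩ - 1/√2|11⟩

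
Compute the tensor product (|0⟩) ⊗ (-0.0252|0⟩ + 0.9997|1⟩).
-0.0252|00⟩ + 0.9997|01⟩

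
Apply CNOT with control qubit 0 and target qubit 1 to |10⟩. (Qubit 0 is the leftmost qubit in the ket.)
|11⟩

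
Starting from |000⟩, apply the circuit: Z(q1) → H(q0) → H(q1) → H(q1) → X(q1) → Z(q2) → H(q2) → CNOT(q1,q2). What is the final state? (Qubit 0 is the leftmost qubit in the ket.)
1/2|010⟩ + 1/2|011⟩ + 1/2|110⟩ + 1/2|111⟩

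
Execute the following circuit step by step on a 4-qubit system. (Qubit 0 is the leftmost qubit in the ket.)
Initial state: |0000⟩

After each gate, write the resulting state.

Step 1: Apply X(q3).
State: |0001⟩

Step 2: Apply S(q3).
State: i|0001⟩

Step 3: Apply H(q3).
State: (1/√2)i|0000⟩ - (1/√2)i|0001⟩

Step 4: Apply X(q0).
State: (1/√2)i|1000⟩ - (1/√2)i|1001⟩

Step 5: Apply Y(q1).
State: -1/√2|1100⟩ + 1/√2|1101⟩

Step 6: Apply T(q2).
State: -1/√2|1100⟩ + 1/√2|1101⟩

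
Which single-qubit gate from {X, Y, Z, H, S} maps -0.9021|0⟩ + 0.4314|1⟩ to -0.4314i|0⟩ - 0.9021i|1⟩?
Y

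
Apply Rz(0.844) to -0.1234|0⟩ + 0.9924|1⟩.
(-0.1126 + 0.05054i)|0⟩ + (0.9053 + 0.4065i)|1⟩

Rz(0.844) = [[e^(−iθ/2), 0], [0, e^(iθ/2)]] with e^(±iθ/2) = cos(θ/2) ± i·sin(θ/2); θ = 0.844, cos(θ/2) ≈ 0.912272, sin(θ/2) ≈ 0.409586.
With a = amp(|0⟩) = -0.1234 and b = amp(|1⟩) = 0.9924:
new amp(|0⟩) = (0.912272 - 0.409586i)·a = (-0.1126 + 0.05054i)
new amp(|1⟩) = (0.912272 + 0.409586i)·b = (0.9053 + 0.4065i)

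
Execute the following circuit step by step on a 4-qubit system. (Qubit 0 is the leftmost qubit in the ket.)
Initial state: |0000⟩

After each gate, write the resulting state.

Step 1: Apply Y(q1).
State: i|0100⟩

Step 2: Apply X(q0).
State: i|1100⟩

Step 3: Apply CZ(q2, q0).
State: i|1100⟩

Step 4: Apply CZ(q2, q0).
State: i|1100⟩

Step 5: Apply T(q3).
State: i|1100⟩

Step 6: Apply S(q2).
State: i|1100⟩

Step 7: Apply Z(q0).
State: -i|1100⟩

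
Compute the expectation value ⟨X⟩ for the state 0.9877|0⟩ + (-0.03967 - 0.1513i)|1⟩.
-0.07836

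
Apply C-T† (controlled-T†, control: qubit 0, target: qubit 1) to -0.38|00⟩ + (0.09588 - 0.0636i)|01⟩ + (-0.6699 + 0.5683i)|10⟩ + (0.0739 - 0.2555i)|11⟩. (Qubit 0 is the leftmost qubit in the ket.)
-0.38|00⟩ + (0.09588 - 0.0636i)|01⟩ + (-0.6699 + 0.5683i)|10⟩ + (-0.1284 - 0.2329i)|11⟩

C-T† leaves the control-|0⟩ kets |00⟩, |01⟩ unchanged and applies T† to qubit 1 on the control-|1⟩ pair (|10⟩, |11⟩).
T† = [[1, 0], [0, (1/√2 - (1/√2)i)]].
With a = amp(|10⟩) = (-0.6699 + 0.5683i) and b = amp(|11⟩) = (0.0739 - 0.2555i):
new amp(|10⟩) = (1)·a = (-0.6699 + 0.5683i)
new amp(|11⟩) = (1/√2 - (1/√2)i)·b = (-0.1284 - 0.2329i)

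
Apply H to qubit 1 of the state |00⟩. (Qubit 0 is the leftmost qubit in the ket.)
1/√2|00⟩ + 1/√2|01⟩

H on qubit 1 mixes each pair of kets that differ only in qubit 1: amplitudes (a, b) of (|…0…⟩, |…1…⟩) become ((a + b)/√2, (a − b)/√2). Kets absent from the input have amplitude 0.
(|00⟩, |01⟩): (a, b) = (1, 0) → (1/√2, 1/√2)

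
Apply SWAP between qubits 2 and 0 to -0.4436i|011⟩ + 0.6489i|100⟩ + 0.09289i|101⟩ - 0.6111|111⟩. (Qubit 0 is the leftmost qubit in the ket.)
0.6489i|001⟩ + 0.09289i|101⟩ - 0.4436i|110⟩ - 0.6111|111⟩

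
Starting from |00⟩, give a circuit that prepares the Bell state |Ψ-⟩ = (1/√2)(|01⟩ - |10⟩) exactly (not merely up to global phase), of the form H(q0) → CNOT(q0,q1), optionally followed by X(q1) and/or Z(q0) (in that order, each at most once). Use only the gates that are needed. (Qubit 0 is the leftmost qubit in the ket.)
H(q0) → CNOT(q0,q1) → X(q1) → Z(q0)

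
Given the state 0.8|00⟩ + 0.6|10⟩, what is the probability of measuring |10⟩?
0.36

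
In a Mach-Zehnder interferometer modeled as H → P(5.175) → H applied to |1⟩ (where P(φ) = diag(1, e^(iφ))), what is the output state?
(0.2769 + 0.4474i)|0⟩ + (0.7231 - 0.4474i)|1⟩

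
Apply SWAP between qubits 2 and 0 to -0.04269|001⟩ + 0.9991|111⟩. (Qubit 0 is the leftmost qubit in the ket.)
-0.04269|100⟩ + 0.9991|111⟩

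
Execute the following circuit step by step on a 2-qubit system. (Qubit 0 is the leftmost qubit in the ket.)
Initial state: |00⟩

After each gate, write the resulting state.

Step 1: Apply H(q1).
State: 1/√2|00⟩ + 1/√2|01⟩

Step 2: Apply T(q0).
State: 1/√2|00⟩ + 1/√2|01⟩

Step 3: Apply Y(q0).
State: (1/√2)i|10⟩ + (1/√2)i|11⟩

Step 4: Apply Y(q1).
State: 1/√2|10⟩ - 1/√2|11⟩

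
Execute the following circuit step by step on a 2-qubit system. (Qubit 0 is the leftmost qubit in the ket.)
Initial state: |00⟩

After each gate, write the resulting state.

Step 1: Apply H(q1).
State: 1/√2|00⟩ + 1/√2|01⟩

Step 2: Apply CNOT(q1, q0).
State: 1/√2|00⟩ + 1/√2|11⟩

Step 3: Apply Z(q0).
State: 1/√2|00⟩ - 1/√2|11⟩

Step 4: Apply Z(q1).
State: 1/√2|00⟩ + 1/√2|11⟩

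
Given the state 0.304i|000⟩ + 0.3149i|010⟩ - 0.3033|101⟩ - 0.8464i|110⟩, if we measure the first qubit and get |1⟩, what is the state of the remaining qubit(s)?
-0.3373|01⟩ - 0.9414i|10⟩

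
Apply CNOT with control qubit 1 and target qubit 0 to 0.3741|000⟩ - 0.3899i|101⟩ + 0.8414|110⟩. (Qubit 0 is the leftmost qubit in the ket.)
0.3741|000⟩ + 0.8414|010⟩ - 0.3899i|101⟩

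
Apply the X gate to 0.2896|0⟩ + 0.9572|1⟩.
0.9572|0⟩ + 0.2896|1⟩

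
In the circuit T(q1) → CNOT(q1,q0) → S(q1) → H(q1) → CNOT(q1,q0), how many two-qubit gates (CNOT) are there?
2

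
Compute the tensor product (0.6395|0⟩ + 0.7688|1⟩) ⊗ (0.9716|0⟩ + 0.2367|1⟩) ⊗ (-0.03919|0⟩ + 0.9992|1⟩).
-0.02435|000⟩ + 0.6208|001⟩ - 0.005932|010⟩ + 0.1512|011⟩ - 0.02927|100⟩ + 0.7464|101⟩ - 0.007132|110⟩ + 0.1818|111⟩

amp(|b₁b₂…⟩) = product of the factor amplitudes for bits b₁, b₂, …; only kets whose every factor amplitude is nonzero survive.
|000⟩: (0.6395)(0.9716)(-0.03919) = -0.02435
|001⟩: (0.6395)(0.9716)(0.9992) = 0.6208
|010⟩: (0.6395)(0.2367)(-0.03919) = -0.005932
|011⟩: (0.6395)(0.2367)(0.9992) = 0.1512
|100⟩: (0.7688)(0.9716)(-0.03919) = -0.02927
|101⟩: (0.7688)(0.9716)(0.9992) = 0.7464
|110⟩: (0.7688)(0.2367)(-0.03919) = -0.007132
|111⟩: (0.7688)(0.2367)(0.9992) = 0.1818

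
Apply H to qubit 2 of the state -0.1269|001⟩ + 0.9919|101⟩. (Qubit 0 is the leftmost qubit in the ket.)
-0.08973|000⟩ + 0.08973|001⟩ + 0.7014|100⟩ - 0.7014|101⟩

H on qubit 2 mixes each pair of kets that differ only in qubit 2: amplitudes (a, b) of (|…0…⟩, |…1…⟩) become ((a + b)/√2, (a − b)/√2). Kets absent from the input have amplitude 0.
(|000⟩, |001⟩): (a, b) = (0, -0.1269) → (-0.08973, 0.08973)
(|100⟩, |101⟩): (a, b) = (0, 0.9919) → (0.7014, -0.7014)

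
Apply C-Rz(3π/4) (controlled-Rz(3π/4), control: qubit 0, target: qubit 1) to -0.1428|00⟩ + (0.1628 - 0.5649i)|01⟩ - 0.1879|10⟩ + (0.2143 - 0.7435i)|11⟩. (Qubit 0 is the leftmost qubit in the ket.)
-0.1428|00⟩ + (0.1628 - 0.5649i)|01⟩ + (-0.07191 + 0.1736i)|10⟩ + (0.7689 - 0.08654i)|11⟩

C-Rz(3π/4) leaves the control-|0⟩ kets |00⟩, |01⟩ unchanged and applies Rz(3π/4) to qubit 1 on the control-|1⟩ pair (|10⟩, |11⟩).
Rz(3π/4) = [[e^(−iθ/2), 0], [0, e^(iθ/2)]] with e^(±iθ/2) = cos(θ/2) ± i·sin(θ/2); θ = 3π/4, cos(θ/2) ≈ 0.382683, sin(θ/2) ≈ 0.92388.
With a = amp(|10⟩) = -0.1879 and b = amp(|11⟩) = (0.2143 - 0.7435i):
new amp(|10⟩) = (0.382683 - 0.92388i)·a = (-0.07191 + 0.1736i)
new amp(|11⟩) = (0.382683 + 0.92388i)·b = (0.7689 - 0.08654i)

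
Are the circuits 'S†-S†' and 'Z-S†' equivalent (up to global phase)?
No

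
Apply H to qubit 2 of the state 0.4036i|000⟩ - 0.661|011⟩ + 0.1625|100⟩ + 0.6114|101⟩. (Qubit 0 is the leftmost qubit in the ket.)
0.2854i|000⟩ + 0.2854i|001⟩ - 0.4674|010⟩ + 0.4674|011⟩ + 0.5472|100⟩ - 0.3174|101⟩

H on qubit 2 mixes each pair of kets that differ only in qubit 2: amplitudes (a, b) of (|…0…⟩, |…1…⟩) become ((a + b)/√2, (a − b)/√2). Kets absent from the input have amplitude 0.
(|000⟩, |001⟩): (a, b) = (0.4036i, 0) → (0.2854i, 0.2854i)
(|010⟩, |011⟩): (a, b) = (0, -0.661) → (-0.4674, 0.4674)
(|100⟩, |101⟩): (a, b) = (0.1625, 0.6114) → (0.5472, -0.3174)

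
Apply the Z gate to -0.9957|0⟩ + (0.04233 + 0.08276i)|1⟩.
-0.9957|0⟩ + (-0.04233 - 0.08276i)|1⟩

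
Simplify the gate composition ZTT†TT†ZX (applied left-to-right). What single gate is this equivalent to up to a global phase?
X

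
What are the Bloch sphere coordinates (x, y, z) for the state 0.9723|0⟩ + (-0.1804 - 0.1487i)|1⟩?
(-0.3508, -0.2892, 0.8907)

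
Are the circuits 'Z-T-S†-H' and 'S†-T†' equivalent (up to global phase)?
No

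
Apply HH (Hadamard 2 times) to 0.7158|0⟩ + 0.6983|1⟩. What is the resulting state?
0.7158|0⟩ + 0.6983|1⟩

H² = I, so an even number of Hadamards cancels: H^2 = I and the state is unchanged.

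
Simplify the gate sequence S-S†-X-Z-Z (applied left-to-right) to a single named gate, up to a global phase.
X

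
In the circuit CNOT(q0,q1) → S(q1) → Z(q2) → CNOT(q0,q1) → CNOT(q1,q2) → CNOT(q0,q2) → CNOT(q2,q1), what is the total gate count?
7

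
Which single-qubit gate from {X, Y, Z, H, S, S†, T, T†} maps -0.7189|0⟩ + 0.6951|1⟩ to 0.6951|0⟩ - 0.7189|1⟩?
X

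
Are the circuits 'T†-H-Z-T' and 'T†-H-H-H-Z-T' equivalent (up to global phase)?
Yes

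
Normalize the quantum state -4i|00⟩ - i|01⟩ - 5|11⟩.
-0.6172i|00⟩ - 0.1543i|01⟩ - 0.7715|11⟩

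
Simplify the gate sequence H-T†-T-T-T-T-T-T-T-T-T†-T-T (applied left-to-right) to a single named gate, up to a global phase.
H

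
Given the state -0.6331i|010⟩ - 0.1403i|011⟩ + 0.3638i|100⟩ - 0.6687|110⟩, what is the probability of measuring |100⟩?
0.1324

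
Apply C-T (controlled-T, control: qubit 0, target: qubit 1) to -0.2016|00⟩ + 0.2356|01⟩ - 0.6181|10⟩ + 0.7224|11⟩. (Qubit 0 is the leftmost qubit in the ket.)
-0.2016|00⟩ + 0.2356|01⟩ - 0.6181|10⟩ + (0.5108 + 0.5108i)|11⟩

C-T leaves the control-|0⟩ kets |00⟩, |01⟩ unchanged and applies T to qubit 1 on the control-|1⟩ pair (|10⟩, |11⟩).
T = [[1, 0], [0, (1/√2 + (1/√2)i)]].
With a = amp(|10⟩) = -0.6181 and b = amp(|11⟩) = 0.7224:
new amp(|10⟩) = (1)·a = -0.6181
new amp(|11⟩) = (1/√2 + (1/√2)i)·b = (0.5108 + 0.5108i)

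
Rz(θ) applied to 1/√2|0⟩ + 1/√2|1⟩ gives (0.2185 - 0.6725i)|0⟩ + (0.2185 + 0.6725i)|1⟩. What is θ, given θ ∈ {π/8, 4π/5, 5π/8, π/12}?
4π/5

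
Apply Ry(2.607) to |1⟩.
-0.9645|0⟩ + 0.2641|1⟩

Ry(2.607) = [[cos(θ/2), −sin(θ/2)], [sin(θ/2), cos(θ/2)]]; θ = 2.607, cos(θ/2) ≈ 0.264125, sin(θ/2) ≈ 0.964489.
With a = amp(|0⟩) = 0 and b = amp(|1⟩) = 1:
new amp(|0⟩) = (0.264125)·a + (-0.964489)·b = -0.9645
new amp(|1⟩) = (0.964489)·a + (0.264125)·b = 0.2641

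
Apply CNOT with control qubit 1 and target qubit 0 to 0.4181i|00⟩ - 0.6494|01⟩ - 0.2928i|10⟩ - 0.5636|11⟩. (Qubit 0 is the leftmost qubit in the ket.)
0.4181i|00⟩ - 0.5636|01⟩ - 0.2928i|10⟩ - 0.6494|11⟩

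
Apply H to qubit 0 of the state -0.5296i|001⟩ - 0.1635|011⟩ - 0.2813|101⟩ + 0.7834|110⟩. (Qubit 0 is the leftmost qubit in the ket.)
(-0.1989 - 0.3745i)|001⟩ + 0.5539|010⟩ - 0.1156|011⟩ + (0.1989 - 0.3745i)|101⟩ - 0.5539|110⟩ - 0.1156|111⟩

H on qubit 0 mixes each pair of kets that differ only in qubit 0: amplitudes (a, b) of (|…0…⟩, |…1…⟩) become ((a + b)/√2, (a − b)/√2). Kets absent from the input have amplitude 0.
(|001⟩, |101⟩): (a, b) = (-0.5296i, -0.2813) → ((-0.1989 - 0.3745i), (0.1989 - 0.3745i))
(|010⟩, |110⟩): (a, b) = (0, 0.7834) → (0.5539, -0.5539)
(|011⟩, |111⟩): (a, b) = (-0.1635, 0) → (-0.1156, -0.1156)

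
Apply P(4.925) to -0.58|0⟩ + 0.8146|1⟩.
-0.58|0⟩ + (0.1719 - 0.7963i)|1⟩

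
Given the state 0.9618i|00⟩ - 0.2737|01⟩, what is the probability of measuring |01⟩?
0.07491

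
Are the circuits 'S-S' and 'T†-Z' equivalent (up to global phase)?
No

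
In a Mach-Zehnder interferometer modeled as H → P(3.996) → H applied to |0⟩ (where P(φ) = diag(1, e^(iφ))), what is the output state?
(0.1717 - 0.3771i)|0⟩ + (0.8283 + 0.3771i)|1⟩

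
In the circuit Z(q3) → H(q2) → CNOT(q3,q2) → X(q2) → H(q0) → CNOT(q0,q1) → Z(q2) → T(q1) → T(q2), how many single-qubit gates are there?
7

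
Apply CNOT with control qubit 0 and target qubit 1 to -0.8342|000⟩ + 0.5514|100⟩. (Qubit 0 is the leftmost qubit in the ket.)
-0.8342|000⟩ + 0.5514|110⟩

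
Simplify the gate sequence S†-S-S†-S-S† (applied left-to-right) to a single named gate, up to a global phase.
S†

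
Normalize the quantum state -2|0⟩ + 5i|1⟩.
-0.3714|0⟩ + 0.9285i|1⟩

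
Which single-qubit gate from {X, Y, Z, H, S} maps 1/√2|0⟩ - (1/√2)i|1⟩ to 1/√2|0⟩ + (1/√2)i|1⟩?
Z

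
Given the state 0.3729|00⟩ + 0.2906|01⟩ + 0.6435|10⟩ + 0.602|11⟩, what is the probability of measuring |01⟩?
0.08445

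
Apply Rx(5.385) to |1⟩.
-0.4341i|0⟩ - 0.9008|1⟩

Rx(5.385) = [[cos(θ/2), −i·sin(θ/2)], [−i·sin(θ/2), cos(θ/2)]]; θ = 5.385, cos(θ/2) ≈ -0.900841, sin(θ/2) ≈ 0.434148.
With a = amp(|0⟩) = 0 and b = amp(|1⟩) = 1:
new amp(|0⟩) = (-0.900841)·a + (-0.434148i)·b = -0.4341i
new amp(|1⟩) = (-0.434148i)·a + (-0.900841)·b = -0.9008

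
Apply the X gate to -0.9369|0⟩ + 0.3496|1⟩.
0.3496|0⟩ - 0.9369|1⟩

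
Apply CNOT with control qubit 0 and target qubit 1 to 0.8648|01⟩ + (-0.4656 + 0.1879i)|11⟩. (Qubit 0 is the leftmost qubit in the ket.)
0.8648|01⟩ + (-0.4656 + 0.1879i)|10⟩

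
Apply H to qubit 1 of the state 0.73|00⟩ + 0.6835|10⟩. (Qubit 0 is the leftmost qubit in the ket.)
0.5162|00⟩ + 0.5162|01⟩ + 0.4833|10⟩ + 0.4833|11⟩

H on qubit 1 mixes each pair of kets that differ only in qubit 1: amplitudes (a, b) of (|…0…⟩, |…1…⟩) become ((a + b)/√2, (a − b)/√2). Kets absent from the input have amplitude 0.
(|00⟩, |01⟩): (a, b) = (0.73, 0) → (0.5162, 0.5162)
(|10⟩, |11⟩): (a, b) = (0.6835, 0) → (0.4833, 0.4833)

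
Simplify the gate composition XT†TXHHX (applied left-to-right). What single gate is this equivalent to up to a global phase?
X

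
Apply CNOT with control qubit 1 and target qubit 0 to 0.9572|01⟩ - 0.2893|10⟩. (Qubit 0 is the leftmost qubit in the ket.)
-0.2893|10⟩ + 0.9572|11⟩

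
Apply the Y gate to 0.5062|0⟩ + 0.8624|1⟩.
-0.8624i|0⟩ + 0.5062i|1⟩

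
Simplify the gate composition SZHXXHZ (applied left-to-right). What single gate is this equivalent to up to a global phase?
S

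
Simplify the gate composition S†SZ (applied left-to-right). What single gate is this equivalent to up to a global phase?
Z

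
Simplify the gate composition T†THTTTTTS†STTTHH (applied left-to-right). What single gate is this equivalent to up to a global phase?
H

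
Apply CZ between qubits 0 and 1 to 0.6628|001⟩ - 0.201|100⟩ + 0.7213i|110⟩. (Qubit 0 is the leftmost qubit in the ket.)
0.6628|001⟩ - 0.201|100⟩ - 0.7213i|110⟩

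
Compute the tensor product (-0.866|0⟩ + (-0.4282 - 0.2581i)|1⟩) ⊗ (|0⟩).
-0.866|00⟩ + (-0.4282 - 0.2581i)|10⟩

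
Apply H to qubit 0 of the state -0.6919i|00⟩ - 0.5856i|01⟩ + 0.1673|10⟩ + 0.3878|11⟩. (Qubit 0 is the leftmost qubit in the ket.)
(0.1183 - 0.4892i)|00⟩ + (0.2742 - 0.4141i)|01⟩ + (-0.1183 - 0.4892i)|10⟩ + (-0.2742 - 0.4141i)|11⟩

H on qubit 0 mixes each pair of kets that differ only in qubit 0: amplitudes (a, b) of (|…0…⟩, |…1…⟩) become ((a + b)/√2, (a − b)/√2). Kets absent from the input have amplitude 0.
(|00⟩, |10⟩): (a, b) = (-0.6919i, 0.1673) → ((0.1183 - 0.4892i), (-0.1183 - 0.4892i))
(|01⟩, |11⟩): (a, b) = (-0.5856i, 0.3878) → ((0.2742 - 0.4141i), (-0.2742 - 0.4141i))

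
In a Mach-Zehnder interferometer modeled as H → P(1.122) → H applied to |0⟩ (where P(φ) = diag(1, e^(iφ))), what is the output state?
(0.7169 + 0.4505i)|0⟩ + (0.2831 - 0.4505i)|1⟩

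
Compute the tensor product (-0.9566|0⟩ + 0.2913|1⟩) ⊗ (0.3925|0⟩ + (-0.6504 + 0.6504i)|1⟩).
-0.3755|00⟩ + (0.6222 - 0.6222i)|01⟩ + 0.1143|10⟩ + (-0.1895 + 0.1895i)|11⟩

amp(|b₁b₂…⟩) = product of the factor amplitudes for bits b₁, b₂, …; only kets whose every factor amplitude is nonzero survive.
|00⟩: (-0.9566)(0.3925) = -0.3755
|01⟩: (-0.9566)(-0.6504 + 0.6504i) = (0.6222 - 0.6222i)
|10⟩: (0.2913)(0.3925) = 0.1143
|11⟩: (0.2913)(-0.6504 + 0.6504i) = (-0.1895 + 0.1895i)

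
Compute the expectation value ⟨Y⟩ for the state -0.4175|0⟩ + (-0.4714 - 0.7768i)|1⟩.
0.6486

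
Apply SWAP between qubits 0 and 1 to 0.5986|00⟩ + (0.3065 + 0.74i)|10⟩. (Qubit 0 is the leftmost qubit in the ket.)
0.5986|00⟩ + (0.3065 + 0.74i)|01⟩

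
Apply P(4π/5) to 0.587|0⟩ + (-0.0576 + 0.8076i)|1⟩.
0.587|0⟩ + (-0.4281 - 0.6872i)|1⟩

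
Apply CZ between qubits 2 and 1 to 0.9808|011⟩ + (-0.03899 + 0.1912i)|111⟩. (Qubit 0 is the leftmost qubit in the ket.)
-0.9808|011⟩ + (0.03899 - 0.1912i)|111⟩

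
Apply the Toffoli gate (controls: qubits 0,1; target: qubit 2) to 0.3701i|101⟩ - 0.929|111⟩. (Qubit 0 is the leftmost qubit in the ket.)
0.3701i|101⟩ - 0.929|110⟩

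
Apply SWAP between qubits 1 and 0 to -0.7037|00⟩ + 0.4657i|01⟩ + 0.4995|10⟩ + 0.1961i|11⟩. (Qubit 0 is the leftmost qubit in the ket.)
-0.7037|00⟩ + 0.4995|01⟩ + 0.4657i|10⟩ + 0.1961i|11⟩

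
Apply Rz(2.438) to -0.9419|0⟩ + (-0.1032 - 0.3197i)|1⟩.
(-0.3246 + 0.8842i)|0⟩ + (0.2646 - 0.207i)|1⟩

Rz(2.438) = [[e^(−iθ/2), 0], [0, e^(iθ/2)]] with e^(±iθ/2) = cos(θ/2) ± i·sin(θ/2); θ = 2.438, cos(θ/2) ≈ 0.344585, sin(θ/2) ≈ 0.938755.
With a = amp(|0⟩) = -0.9419 and b = amp(|1⟩) = (-0.1032 - 0.3197i):
new amp(|0⟩) = (0.344585 - 0.938755i)·a = (-0.3246 + 0.8842i)
new amp(|1⟩) = (0.344585 + 0.938755i)·b = (0.2646 - 0.207i)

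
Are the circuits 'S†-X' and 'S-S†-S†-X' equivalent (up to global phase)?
Yes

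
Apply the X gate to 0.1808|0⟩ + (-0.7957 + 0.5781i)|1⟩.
(-0.7957 + 0.5781i)|0⟩ + 0.1808|1⟩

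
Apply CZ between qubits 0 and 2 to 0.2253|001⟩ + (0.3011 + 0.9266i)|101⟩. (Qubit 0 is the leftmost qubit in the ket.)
0.2253|001⟩ + (-0.3011 - 0.9266i)|101⟩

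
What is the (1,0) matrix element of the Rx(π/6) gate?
-0.2588i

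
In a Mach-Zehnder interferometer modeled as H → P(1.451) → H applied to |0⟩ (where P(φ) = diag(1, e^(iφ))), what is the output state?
(0.5598 + 0.4964i)|0⟩ + (0.4402 - 0.4964i)|1⟩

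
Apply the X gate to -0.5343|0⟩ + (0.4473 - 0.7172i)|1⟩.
(0.4473 - 0.7172i)|0⟩ - 0.5343|1⟩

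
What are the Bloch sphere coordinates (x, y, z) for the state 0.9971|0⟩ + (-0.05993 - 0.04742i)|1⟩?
(-0.1195, -0.09456, 0.9884)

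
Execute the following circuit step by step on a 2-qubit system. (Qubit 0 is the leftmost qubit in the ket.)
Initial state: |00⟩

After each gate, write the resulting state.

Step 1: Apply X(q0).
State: |10⟩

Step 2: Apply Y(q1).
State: i|11⟩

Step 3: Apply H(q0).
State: (1/√2)i|01⟩ - (1/√2)i|11⟩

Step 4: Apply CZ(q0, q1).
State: (1/√2)i|01⟩ + (1/√2)i|11⟩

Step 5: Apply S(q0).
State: (1/√2)i|01⟩ - 1/√2|11⟩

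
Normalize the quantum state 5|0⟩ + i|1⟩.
0.9806|0⟩ + 0.1961i|1⟩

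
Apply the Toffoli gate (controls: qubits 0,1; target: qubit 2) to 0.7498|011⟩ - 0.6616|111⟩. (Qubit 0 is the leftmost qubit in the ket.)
0.7498|011⟩ - 0.6616|110⟩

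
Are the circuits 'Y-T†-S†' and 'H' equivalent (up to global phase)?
No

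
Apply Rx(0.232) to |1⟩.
-0.1157i|0⟩ + 0.9933|1⟩

Rx(0.232) = [[cos(θ/2), −i·sin(θ/2)], [−i·sin(θ/2), cos(θ/2)]]; θ = 0.232, cos(θ/2) ≈ 0.99328, sin(θ/2) ≈ 0.11574.
With a = amp(|0⟩) = 0 and b = amp(|1⟩) = 1:
new amp(|0⟩) = (0.99328)·a + (-0.11574i)·b = -0.1157i
new amp(|1⟩) = (-0.11574i)·a + (0.99328)·b = 0.9933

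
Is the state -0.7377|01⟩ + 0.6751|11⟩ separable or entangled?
Separable

Writing the state as a|00⟩ + b|01⟩ + c|10⟩ + d|11⟩, it is a product state iff ad − bc = 0.
Here (a, b, c, d) = (0, -0.7377, 0, 0.6751): ad − bc = (0)(0.6751) − (-0.7377)(0) = 0, so the state is separable.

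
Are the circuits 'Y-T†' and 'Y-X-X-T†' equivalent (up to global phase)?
Yes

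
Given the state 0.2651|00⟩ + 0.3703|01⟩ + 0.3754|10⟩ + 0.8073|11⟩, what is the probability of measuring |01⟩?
0.1371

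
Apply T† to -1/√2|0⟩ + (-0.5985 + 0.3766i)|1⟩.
-1/√2|0⟩ + (-0.1569 + 0.6895i)|1⟩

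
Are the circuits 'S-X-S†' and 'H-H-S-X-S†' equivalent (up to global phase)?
Yes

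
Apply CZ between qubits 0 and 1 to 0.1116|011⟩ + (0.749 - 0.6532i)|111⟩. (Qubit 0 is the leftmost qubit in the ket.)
0.1116|011⟩ + (-0.749 + 0.6532i)|111⟩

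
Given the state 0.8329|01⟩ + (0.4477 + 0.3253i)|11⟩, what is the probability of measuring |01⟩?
0.6937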